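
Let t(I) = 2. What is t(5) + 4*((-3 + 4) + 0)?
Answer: 6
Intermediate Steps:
t(5) + 4*((-3 + 4) + 0) = 2 + 4*((-3 + 4) + 0) = 2 + 4*(1 + 0) = 2 + 4*1 = 2 + 4 = 6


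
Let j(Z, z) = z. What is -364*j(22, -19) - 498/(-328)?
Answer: 1134473/164 ≈ 6917.5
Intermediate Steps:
-364*j(22, -19) - 498/(-328) = -364*(-19) - 498/(-328) = 6916 - 498*(-1/328) = 6916 + 249/164 = 1134473/164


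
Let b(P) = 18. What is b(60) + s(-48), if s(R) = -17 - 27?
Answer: -26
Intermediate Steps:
s(R) = -44
b(60) + s(-48) = 18 - 44 = -26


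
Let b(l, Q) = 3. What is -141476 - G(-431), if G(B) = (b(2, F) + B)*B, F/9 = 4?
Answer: -325944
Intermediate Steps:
F = 36 (F = 9*4 = 36)
G(B) = B*(3 + B) (G(B) = (3 + B)*B = B*(3 + B))
-141476 - G(-431) = -141476 - (-431)*(3 - 431) = -141476 - (-431)*(-428) = -141476 - 1*184468 = -141476 - 184468 = -325944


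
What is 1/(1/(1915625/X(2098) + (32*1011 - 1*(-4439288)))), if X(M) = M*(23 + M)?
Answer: 19898164942745/4449858 ≈ 4.4716e+6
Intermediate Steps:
1/(1/(1915625/X(2098) + (32*1011 - 1*(-4439288)))) = 1/(1/(1915625/((2098*(23 + 2098))) + (32*1011 - 1*(-4439288)))) = 1/(1/(1915625/((2098*2121)) + (32352 + 4439288))) = 1/(1/(1915625/4449858 + 4471640)) = 1/(1/(19898164942745/4449858)) = 1/(4449858/19898164942745) = 19898164942745/4449858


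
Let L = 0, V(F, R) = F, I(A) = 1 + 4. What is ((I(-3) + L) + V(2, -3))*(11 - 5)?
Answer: 42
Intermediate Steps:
I(A) = 5
((I(-3) + L) + V(2, -3))*(11 - 5) = ((5 + 0) + 2)*(11 - 5) = (5 + 2)*6 = 7*6 = 42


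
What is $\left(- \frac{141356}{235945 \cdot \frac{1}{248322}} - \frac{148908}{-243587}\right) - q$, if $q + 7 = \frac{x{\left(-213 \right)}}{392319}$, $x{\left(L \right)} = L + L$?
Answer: $- \frac{1118096828103258419857}{7515934246084695} \approx -1.4876 \cdot 10^{5}$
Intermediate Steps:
$x{\left(L \right)} = 2 L$
$q = - \frac{915553}{130773}$ ($q = -7 + \frac{2 \left(-213\right)}{392319} = -7 - \frac{142}{130773} = - \frac{915553}{130773} \approx -7.0011$)
$\left(- \frac{141356}{235945 \cdot \frac{1}{248322}} - \frac{148908}{-243587}\right) - q = \left(- \frac{141356}{235945 \cdot \frac{1}{248322}} - \frac{148908}{-243587}\right) - - \frac{915553}{130773} = \left(- \frac{141356}{235945 \cdot \frac{1}{248322}} - - \frac{148908}{243587}\right) + \frac{915553}{130773} = \left(- \frac{141356}{\frac{235945}{248322}} + \frac{148908}{243587}\right) + \frac{915553}{130773} = \left(\left(-141356\right) \frac{248322}{235945} + \frac{148908}{243587}\right) + \frac{915553}{130773} = \left(- \frac{35101804632}{235945} + \frac{148908}{243587}\right) + \frac{915553}{130773} = - \frac{8550308150796924}{57473134715} + \frac{915553}{130773} = - \frac{1118096828103258419857}{7515934246084695}$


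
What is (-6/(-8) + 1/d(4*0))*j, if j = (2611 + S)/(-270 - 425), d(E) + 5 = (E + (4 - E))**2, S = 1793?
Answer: -40737/7645 ≈ -5.3286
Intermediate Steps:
d(E) = 11 (d(E) = -5 + (E + (4 - E))**2 = -5 + 4**2 = -5 + 16 = 11)
j = -4404/695 (j = (2611 + 1793)/(-270 - 425) = 4404/(-695) = 4404*(-1/695) = -4404/695 ≈ -6.3367)
(-6/(-8) + 1/d(4*0))*j = (-6/(-8) + 1/11)*(-4404/695) = (-6*(-1/8) + 1*(1/11))*(-4404/695) = (3/4 + 1/11)*(-4404/695) = (37/44)*(-4404/695) = -40737/7645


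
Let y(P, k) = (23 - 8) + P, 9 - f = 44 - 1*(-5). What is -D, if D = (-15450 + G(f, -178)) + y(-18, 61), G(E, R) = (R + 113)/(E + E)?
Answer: 247235/16 ≈ 15452.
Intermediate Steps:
f = -40 (f = 9 - (44 - 1*(-5)) = 9 - (44 + 5) = 9 - 1*49 = 9 - 49 = -40)
y(P, k) = 15 + P
G(E, R) = (113 + R)/(2*E) (G(E, R) = (113 + R)/((2*E)) = (113 + R)*(1/(2*E)) = (113 + R)/(2*E))
D = -247235/16 (D = (-15450 + (½)*(113 - 178)/(-40)) + (15 - 18) = (-15450 + (½)*(-1/40)*(-65)) - 3 = (-15450 + 13/16) - 3 = -247187/16 - 3 = -247235/16 ≈ -15452.)
-D = -1*(-247235/16) = 247235/16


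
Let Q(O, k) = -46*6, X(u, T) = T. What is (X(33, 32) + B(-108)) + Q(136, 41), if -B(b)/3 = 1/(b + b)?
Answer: -17567/72 ≈ -243.99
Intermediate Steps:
B(b) = -3/(2*b) (B(b) = -3/(b + b) = -3*1/(2*b) = -3/(2*b))
Q(O, k) = -276
(X(33, 32) + B(-108)) + Q(136, 41) = (32 - 3/2/(-108)) - 276 = (32 - 3/2*(-1/108)) - 276 = (32 + 1/72) - 276 = 2305/72 - 276 = -17567/72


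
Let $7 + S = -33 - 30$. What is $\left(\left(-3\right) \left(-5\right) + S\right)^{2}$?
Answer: $3025$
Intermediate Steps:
$S = -70$ ($S = -7 - 63 = -70$)
$\left(\left(-3\right) \left(-5\right) + S\right)^{2} = \left(\left(-3\right) \left(-5\right) - 70\right)^{2} = \left(15 - 70\right)^{2} = \left(-55\right)^{2} = 3025$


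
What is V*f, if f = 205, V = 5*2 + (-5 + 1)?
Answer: 1230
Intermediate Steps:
V = 6 (V = 10 - 4 = 6)
V*f = 6*205 = 1230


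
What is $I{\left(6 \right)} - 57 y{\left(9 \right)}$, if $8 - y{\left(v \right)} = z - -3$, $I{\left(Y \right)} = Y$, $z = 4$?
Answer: $-51$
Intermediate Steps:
$y{\left(v \right)} = 1$ ($y{\left(v \right)} = 8 - \left(4 - -3\right) = 8 - \left(4 + 3\right) = 8 - 7 = 1$)
$I{\left(6 \right)} - 57 y{\left(9 \right)} = 6 - 57 = -51$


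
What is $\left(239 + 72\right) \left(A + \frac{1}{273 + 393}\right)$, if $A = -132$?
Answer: $- \frac{27340321}{666} \approx -41052.0$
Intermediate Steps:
$\left(239 + 72\right) \left(A + \frac{1}{273 + 393}\right) = \left(239 + 72\right) \left(-132 + \frac{1}{273 + 393}\right) = 311 \left(-132 + \frac{1}{666}\right) = 311 \left(- \frac{87911}{666}\right) = - \frac{27340321}{666}$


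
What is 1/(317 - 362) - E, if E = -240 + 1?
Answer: 10754/45 ≈ 238.98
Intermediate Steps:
E = -239
1/(317 - 362) - E = 1/(317 - 362) - 1*(-239) = 1/(-45) + 239 = -1/45 + 239 = 10754/45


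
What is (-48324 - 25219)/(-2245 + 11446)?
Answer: -73543/9201 ≈ -7.9929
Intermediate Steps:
(-48324 - 25219)/(-2245 + 11446) = -73543/9201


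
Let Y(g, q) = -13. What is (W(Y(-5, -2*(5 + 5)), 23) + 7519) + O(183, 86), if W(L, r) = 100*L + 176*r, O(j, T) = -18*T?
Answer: 8719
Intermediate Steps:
(W(Y(-5, -2*(5 + 5)), 23) + 7519) + O(183, 86) = ((100*(-13) + 176*23) + 7519) - 18*86 = ((-1300 + 4048) + 7519) - 1548 = (2748 + 7519) - 1548 = 10267 - 1548 = 8719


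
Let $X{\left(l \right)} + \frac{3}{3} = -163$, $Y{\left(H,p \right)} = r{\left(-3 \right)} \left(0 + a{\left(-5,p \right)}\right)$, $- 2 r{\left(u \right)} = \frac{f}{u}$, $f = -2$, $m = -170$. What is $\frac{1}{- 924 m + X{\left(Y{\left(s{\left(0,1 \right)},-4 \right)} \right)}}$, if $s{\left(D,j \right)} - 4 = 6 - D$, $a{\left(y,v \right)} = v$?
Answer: $\frac{1}{156916} \approx 6.3728 \cdot 10^{-6}$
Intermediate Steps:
$r{\left(u \right)} = \frac{1}{u}$ ($r{\left(u \right)} = - \frac{\left(-2\right) \frac{1}{u}}{2} = \frac{1}{u}$)
$s{\left(D,j \right)} = 10 - D$ ($s{\left(D,j \right)} = 4 - \left(-6 + D\right) = 10 - D$)
$Y{\left(H,p \right)} = - \frac{p}{3}$ ($Y{\left(H,p \right)} = \frac{0 + p}{-3} = - \frac{p}{3}$)
$X{\left(l \right)} = -164$ ($X{\left(l \right)} = -1 - 163 = -164$)
$\frac{1}{- 924 m + X{\left(Y{\left(s{\left(0,1 \right)},-4 \right)} \right)}} = \frac{1}{\left(-924\right) \left(-170\right) - 164} = \frac{1}{157080 - 164} = \frac{1}{156916}$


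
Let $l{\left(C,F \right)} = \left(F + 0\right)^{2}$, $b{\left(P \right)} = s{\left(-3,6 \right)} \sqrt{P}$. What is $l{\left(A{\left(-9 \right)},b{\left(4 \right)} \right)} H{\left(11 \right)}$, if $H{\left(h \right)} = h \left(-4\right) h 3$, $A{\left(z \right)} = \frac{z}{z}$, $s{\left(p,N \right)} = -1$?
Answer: $-5808$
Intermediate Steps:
$A{\left(z \right)} = 1$
$b{\left(P \right)} = - \sqrt{P}$
$l{\left(C,F \right)} = F^{2}$
$H{\left(h \right)} = - 12 h^{2}$ ($H{\left(h \right)} = - 4 h h 3 = - 4 h^{2} \cdot 3 = - 12 h^{2}$)
$l{\left(A{\left(-9 \right)},b{\left(4 \right)} \right)} H{\left(11 \right)} = \left(- \sqrt{4}\right)^{2} \left(- 12 \cdot 11^{2}\right) = \left(\left(-1\right) 2\right)^{2} \left(\left(-12\right) 121\right) = \left(-2\right)^{2} \left(-1452\right) = 4 \left(-1452\right) = -5808$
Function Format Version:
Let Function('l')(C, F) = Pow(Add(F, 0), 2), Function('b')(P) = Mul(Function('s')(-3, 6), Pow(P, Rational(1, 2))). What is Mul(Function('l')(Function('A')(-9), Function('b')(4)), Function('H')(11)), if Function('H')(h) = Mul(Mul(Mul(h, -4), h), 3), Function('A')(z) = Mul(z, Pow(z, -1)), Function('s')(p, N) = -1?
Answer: -5808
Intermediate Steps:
Function('A')(z) = 1
Function('b')(P) = Mul(-1, Pow(P, Rational(1, 2)))
Function('l')(C, F) = Pow(F, 2)
Function('H')(h) = Mul(-12, Pow(h, 2)) (Function('H')(h) = Mul(Mul(Mul(-4, h), h), 3) = Mul(Mul(-4, Pow(h, 2)), 3) = Mul(-12, Pow(h, 2)))
Mul(Function('l')(Function('A')(-9), Function('b')(4)), Function('H')(11)) = Mul(Pow(Mul(-1, Pow(4, Rational(1, 2))), 2), Mul(-12, Pow(11, 2))) = Mul(Pow(Mul(-1, 2), 2), Mul(-12, 121)) = Mul(Pow(-2, 2), -1452) = Mul(4, -1452) = -5808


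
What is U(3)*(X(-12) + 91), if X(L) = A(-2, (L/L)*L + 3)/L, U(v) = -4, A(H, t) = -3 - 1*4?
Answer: -1099/3 ≈ -366.33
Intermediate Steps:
A(H, t) = -7 (A(H, t) = -3 - 4 = -7)
X(L) = -7/L
U(3)*(X(-12) + 91) = -4*(-7/(-12) + 91) = -4*(-7*(-1/12) + 91) = -4*(7/12 + 91) = -4*1099/12 = -1099/3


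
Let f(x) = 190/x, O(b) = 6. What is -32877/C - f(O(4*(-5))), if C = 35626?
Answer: -3483101/106878 ≈ -32.589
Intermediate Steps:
-32877/C - f(O(4*(-5))) = -32877/35626 - 190/6 = -32877*1/35626 - 190/6 = -32877/35626 - 1*95/3 = -32877/35626 - 95/3 = -3483101/106878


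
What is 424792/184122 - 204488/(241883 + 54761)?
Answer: 11045157314/6827335821 ≈ 1.6178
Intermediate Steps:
424792/184122 - 204488/(241883 + 54761) = 424792*(1/184122) - 204488/296644 = 212396/92061 - 204488*1/296644 = 212396/92061 - 51122/74161 = 11045157314/6827335821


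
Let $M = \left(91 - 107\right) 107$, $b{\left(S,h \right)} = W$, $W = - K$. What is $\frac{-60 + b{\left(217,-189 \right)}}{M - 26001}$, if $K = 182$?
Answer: $\frac{242}{27713} \approx 0.0087324$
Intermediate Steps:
$W = -182$ ($W = \left(-1\right) 182 = -182$)
$b{\left(S,h \right)} = -182$
$M = -1712$ ($M = \left(-16\right) 107 = -1712$)
$\frac{-60 + b{\left(217,-189 \right)}}{M - 26001} = \frac{-60 - 182}{-1712 - 26001} = - \frac{242}{-27713} = \left(-242\right) \left(- \frac{1}{27713}\right) = \frac{242}{27713}$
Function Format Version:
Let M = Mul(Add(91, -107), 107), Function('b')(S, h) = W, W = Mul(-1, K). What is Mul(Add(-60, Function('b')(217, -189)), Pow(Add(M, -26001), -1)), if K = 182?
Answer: Rational(242, 27713) ≈ 0.0087324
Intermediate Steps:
W = -182 (W = Mul(-1, 182) = -182)
Function('b')(S, h) = -182
M = -1712 (M = Mul(-16, 107) = -1712)
Mul(Add(-60, Function('b')(217, -189)), Pow(Add(M, -26001), -1)) = Mul(Add(-60, -182), Pow(Add(-1712, -26001), -1)) = Mul(-242, Pow(-27713, -1)) = Mul(-242, Rational(-1, 27713)) = Rational(242, 27713)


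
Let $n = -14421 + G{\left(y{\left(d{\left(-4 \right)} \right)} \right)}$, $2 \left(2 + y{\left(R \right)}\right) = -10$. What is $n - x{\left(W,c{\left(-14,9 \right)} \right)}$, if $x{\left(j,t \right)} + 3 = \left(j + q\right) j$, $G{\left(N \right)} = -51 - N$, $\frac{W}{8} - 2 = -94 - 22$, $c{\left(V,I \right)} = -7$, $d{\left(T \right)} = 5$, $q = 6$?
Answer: $-840734$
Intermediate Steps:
$W = -912$ ($W = 16 + 8 \left(-94 - 22\right) = 16 + 8 \left(-116\right) = 16 - 928 = -912$)
$y{\left(R \right)} = -7$ ($y{\left(R \right)} = -2 + \frac{1}{2} \left(-10\right) = -2 - 5 = -7$)
$x{\left(j,t \right)} = -3 + j \left(6 + j\right)$ ($x{\left(j,t \right)} = -3 + \left(j + 6\right) j = -3 + \left(6 + j\right) j = -3 + j \left(6 + j\right)$)
$n = -14465$ ($n = -14421 - 44 = -14465$)
$n - x{\left(W,c{\left(-14,9 \right)} \right)} = -14465 - \left(-3 + \left(-912\right)^{2} + 6 \left(-912\right)\right) = -14465 - \left(-3 + 831744 - 5472\right) = -14465 - 826269 = -840734$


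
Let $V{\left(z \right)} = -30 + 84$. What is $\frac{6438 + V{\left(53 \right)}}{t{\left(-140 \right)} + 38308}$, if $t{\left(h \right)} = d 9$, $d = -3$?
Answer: $\frac{6492}{38281} \approx 0.16959$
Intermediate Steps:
$t{\left(h \right)} = -27$ ($t{\left(h \right)} = \left(-3\right) 9 = -27$)
$V{\left(z \right)} = 54$
$\frac{6438 + V{\left(53 \right)}}{t{\left(-140 \right)} + 38308} = \frac{6438 + 54}{-27 + 38308} = \frac{6492}{38281}$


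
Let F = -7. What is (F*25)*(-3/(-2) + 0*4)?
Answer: -525/2 ≈ -262.50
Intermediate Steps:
(F*25)*(-3/(-2) + 0*4) = (-7*25)*(-3/(-2) + 0*4) = -175*(-3*(-½) + 0) = -175*(3/2 + 0) = -175*3/2 = -525/2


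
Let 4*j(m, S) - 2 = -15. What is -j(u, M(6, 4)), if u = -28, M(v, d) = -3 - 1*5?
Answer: 13/4 ≈ 3.2500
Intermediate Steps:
M(v, d) = -8 (M(v, d) = -3 - 5 = -8)
j(m, S) = -13/4 (j(m, S) = ½ + (¼)*(-15) = ½ - 15/4 = -13/4)
-j(u, M(6, 4)) = -1*(-13/4) = 13/4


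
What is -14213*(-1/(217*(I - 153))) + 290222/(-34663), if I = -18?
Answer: -11261932973/1286239941 ≈ -8.7557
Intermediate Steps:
-14213*(-1/(217*(I - 153))) + 290222/(-34663) = -14213*(-1/(217*(-18 - 153))) + 290222/(-34663) = -14213/((-217*(-171))) + 290222*(-1/34663) = -14213/37107 - 290222/34663 = -11261932973/1286239941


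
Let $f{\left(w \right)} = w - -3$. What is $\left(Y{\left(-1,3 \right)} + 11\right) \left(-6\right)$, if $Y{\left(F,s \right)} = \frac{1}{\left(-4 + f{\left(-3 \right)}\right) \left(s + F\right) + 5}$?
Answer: $-64$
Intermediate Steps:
$f{\left(w \right)} = 3 + w$ ($f{\left(w \right)} = w + 3 = 3 + w$)
$Y{\left(F,s \right)} = \frac{1}{5 - 4 F - 4 s}$ ($Y{\left(F,s \right)} = \frac{1}{\left(-4 + \left(3 - 3\right)\right) \left(s + F\right) + 5} = \frac{1}{\left(-4 + 0\right) \left(F + s\right) + 5} = \frac{1}{- 4 \left(F + s\right) + 5} = \frac{1}{\left(- 4 F - 4 s\right) + 5} = \frac{1}{5 - 4 F - 4 s}$)
$\left(Y{\left(-1,3 \right)} + 11\right) \left(-6\right) = \left(\frac{1}{5 - -4 - 12} + 11\right) \left(-6\right) = \left(\frac{1}{5 + 4 - 12} + 11\right) \left(-6\right) = \left(\frac{1}{-3} + 11\right) \left(-6\right) = \left(- \frac{1}{3} + 11\right) \left(-6\right) = \frac{32}{3} \left(-6\right) = -64$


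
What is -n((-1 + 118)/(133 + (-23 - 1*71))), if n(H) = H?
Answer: -3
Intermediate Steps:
-n((-1 + 118)/(133 + (-23 - 1*71))) = -(-1 + 118)/(133 + (-23 - 1*71)) = -117/(133 + (-23 - 71)) = -117/(133 - 94) = -117/39 = -1*3 = -3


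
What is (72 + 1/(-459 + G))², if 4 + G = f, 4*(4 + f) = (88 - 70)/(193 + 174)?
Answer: 609034976105956/117490587361 ≈ 5183.7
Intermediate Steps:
f = -2927/734 (f = -4 + ((88 - 70)/(193 + 174))/4 = -4 + (18/367)/4 = -4 + (18*(1/367))/4 = -4 + (¼)*(18/367) = -4 + 9/734 = -2927/734 ≈ -3.9877)
G = -5863/734 (G = -4 - 2927/734 = -5863/734 ≈ -7.9877)
(72 + 1/(-459 + G))² = (72 + 1/(-459 - 5863/734))² = (72 + 1/(-342769/734))² = (72 - 734/342769)² = (24678634/342769)² = 609034976105956/117490587361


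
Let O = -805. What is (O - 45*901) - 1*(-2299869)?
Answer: 2258519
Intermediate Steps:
(O - 45*901) - 1*(-2299869) = (-805 - 45*901) - 1*(-2299869) = (-805 - 40545) + 2299869 = -41350 + 2299869 = 2258519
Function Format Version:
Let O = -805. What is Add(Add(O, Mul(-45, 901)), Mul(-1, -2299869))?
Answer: 2258519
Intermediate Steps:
Add(Add(O, Mul(-45, 901)), Mul(-1, -2299869)) = Add(Add(-805, Mul(-45, 901)), Mul(-1, -2299869)) = Add(Add(-805, -40545), 2299869) = Add(-41350, 2299869) = 2258519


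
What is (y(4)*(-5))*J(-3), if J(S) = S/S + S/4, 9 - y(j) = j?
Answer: -25/4 ≈ -6.2500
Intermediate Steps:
y(j) = 9 - j
J(S) = 1 + S/4 (J(S) = 1 + S*(¼) = 1 + S/4)
(y(4)*(-5))*J(-3) = ((9 - 1*4)*(-5))*(1 + (¼)*(-3)) = ((9 - 4)*(-5))*(1 - ¾) = (5*(-5))*(¼) = -25*¼ = -25/4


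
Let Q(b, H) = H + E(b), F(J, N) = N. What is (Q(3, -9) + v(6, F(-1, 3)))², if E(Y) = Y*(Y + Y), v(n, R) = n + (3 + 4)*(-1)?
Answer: 64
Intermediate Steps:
v(n, R) = -7 + n (v(n, R) = n + 7*(-1) = n - 7 = -7 + n)
E(Y) = 2*Y² (E(Y) = Y*(2*Y) = 2*Y²)
Q(b, H) = H + 2*b²
(Q(3, -9) + v(6, F(-1, 3)))² = ((-9 + 2*3²) + (-7 + 6))² = ((-9 + 2*9) - 1)² = ((-9 + 18) - 1)² = (9 - 1)² = 8² = 64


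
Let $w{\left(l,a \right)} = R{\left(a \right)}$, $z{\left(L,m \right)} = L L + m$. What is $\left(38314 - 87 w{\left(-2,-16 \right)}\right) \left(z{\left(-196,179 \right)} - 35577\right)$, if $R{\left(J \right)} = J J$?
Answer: $48414756$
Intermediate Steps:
$z{\left(L,m \right)} = m + L^{2}$ ($z{\left(L,m \right)} = L^{2} + m = m + L^{2}$)
$R{\left(J \right)} = J^{2}$
$w{\left(l,a \right)} = a^{2}$
$\left(38314 - 87 w{\left(-2,-16 \right)}\right) \left(z{\left(-196,179 \right)} - 35577\right) = \left(38314 - 87 \left(-16\right)^{2}\right) \left(\left(179 + \left(-196\right)^{2}\right) - 35577\right) = \left(38314 - 22272\right) \left(\left(179 + 38416\right) - 35577\right) = \left(38314 - 22272\right) \left(38595 - 35577\right) = 16042 \cdot 3018 = 48414756$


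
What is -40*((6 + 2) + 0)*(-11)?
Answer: 3520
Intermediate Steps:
-40*((6 + 2) + 0)*(-11) = -40*(8 + 0)*(-11) = -40*8*(-11) = -320*(-11) = 3520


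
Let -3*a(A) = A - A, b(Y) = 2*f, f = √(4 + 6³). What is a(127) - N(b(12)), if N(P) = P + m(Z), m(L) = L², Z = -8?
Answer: -64 - 4*√55 ≈ -93.665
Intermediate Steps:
f = 2*√55 (f = √(4 + 216) = √220 = 2*√55 ≈ 14.832)
b(Y) = 4*√55 (b(Y) = 2*(2*√55) = 4*√55)
a(A) = 0 (a(A) = -(A - A)/3 = -⅓*0 = 0)
N(P) = 64 + P (N(P) = P + (-8)² = P + 64 = 64 + P)
a(127) - N(b(12)) = 0 - (64 + 4*√55) = 0 + (-64 - 4*√55) = -64 - 4*√55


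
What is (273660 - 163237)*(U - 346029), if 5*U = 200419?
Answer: -168916934098/5 ≈ -3.3783e+10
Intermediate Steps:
U = 200419/5 (U = (1/5)*200419 = 200419/5 ≈ 40084.)
(273660 - 163237)*(U - 346029) = (273660 - 163237)*(200419/5 - 346029) = 110423*(-1529726/5) = -168916934098/5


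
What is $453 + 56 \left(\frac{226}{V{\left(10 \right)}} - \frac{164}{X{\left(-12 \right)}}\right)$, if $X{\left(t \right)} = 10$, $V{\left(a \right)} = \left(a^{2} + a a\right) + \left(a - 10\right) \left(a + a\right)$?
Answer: $- \frac{10053}{25} \approx -402.12$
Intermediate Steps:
$V{\left(a \right)} = 2 a^{2} + 2 a \left(-10 + a\right)$ ($V{\left(a \right)} = \left(a^{2} + a^{2}\right) + \left(-10 + a\right) 2 a = 2 a^{2} + 2 a \left(-10 + a\right)$)
$453 + 56 \left(\frac{226}{V{\left(10 \right)}} - \frac{164}{X{\left(-12 \right)}}\right) = 453 + 56 \left(\frac{226}{4 \cdot 10 \left(-5 + 10\right)} - \frac{164}{10}\right) = 453 + 56 \left(\frac{226}{4 \cdot 10 \cdot 5} - \frac{82}{5}\right) = 453 + 56 \left(\frac{226}{200} - \frac{82}{5}\right) = 453 + 56 \left(226 \cdot \frac{1}{200} - \frac{82}{5}\right) = 453 + 56 \left(\frac{113}{100} - \frac{82}{5}\right) = 453 + 56 \left(- \frac{1527}{100}\right) = 453 - \frac{21378}{25} = - \frac{10053}{25}$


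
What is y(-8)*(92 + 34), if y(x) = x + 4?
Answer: -504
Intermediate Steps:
y(x) = 4 + x
y(-8)*(92 + 34) = (4 - 8)*(92 + 34) = -4*126 = -504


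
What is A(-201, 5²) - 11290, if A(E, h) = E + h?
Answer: -11466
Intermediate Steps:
A(-201, 5²) - 11290 = (-201 + 5²) - 11290 = (-201 + 25) - 11290 = -176 - 11290 = -11466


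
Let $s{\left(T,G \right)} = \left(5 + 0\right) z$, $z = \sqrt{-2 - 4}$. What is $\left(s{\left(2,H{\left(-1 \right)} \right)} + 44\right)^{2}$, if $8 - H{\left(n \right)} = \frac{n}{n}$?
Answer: $1786 + 440 i \sqrt{6} \approx 1786.0 + 1077.8 i$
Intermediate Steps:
$H{\left(n \right)} = 7$ ($H{\left(n \right)} = 8 - \frac{n}{n} = 8 - 1 = 7$)
$z = i \sqrt{6}$ ($z = \sqrt{-6} = i \sqrt{6} \approx 2.4495 i$)
$s{\left(T,G \right)} = 5 i \sqrt{6}$ ($s{\left(T,G \right)} = \left(5 + 0\right) i \sqrt{6} = 5 i \sqrt{6}$)
$\left(s{\left(2,H{\left(-1 \right)} \right)} + 44\right)^{2} = \left(5 i \sqrt{6} + 44\right)^{2} = \left(44 + 5 i \sqrt{6}\right)^{2}$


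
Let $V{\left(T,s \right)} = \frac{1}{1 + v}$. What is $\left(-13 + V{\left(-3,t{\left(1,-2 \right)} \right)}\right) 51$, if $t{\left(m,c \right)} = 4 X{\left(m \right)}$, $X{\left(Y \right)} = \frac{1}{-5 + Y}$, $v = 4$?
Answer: $- \frac{3264}{5} \approx -652.8$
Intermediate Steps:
$t{\left(m,c \right)} = \frac{4}{-5 + m}$
$V{\left(T,s \right)} = \frac{1}{5}$ ($V{\left(T,s \right)} = \frac{1}{1 + 4} = \frac{1}{5}$)
$\left(-13 + V{\left(-3,t{\left(1,-2 \right)} \right)}\right) 51 = \left(-13 + \frac{1}{5}\right) 51 = \left(- \frac{64}{5}\right) 51 = - \frac{3264}{5}$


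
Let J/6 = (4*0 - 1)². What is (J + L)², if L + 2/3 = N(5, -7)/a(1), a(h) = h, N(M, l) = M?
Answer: 961/9 ≈ 106.78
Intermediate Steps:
L = 13/3 (L = -⅔ + 5/1 = -⅔ + 5*1 = -⅔ + 5 = 13/3 ≈ 4.3333)
J = 6 (J = 6*(4*0 - 1)² = 6*(0 - 1)² = 6*(-1)² = 6*1 = 6)
(J + L)² = (6 + 13/3)² = (31/3)² = 961/9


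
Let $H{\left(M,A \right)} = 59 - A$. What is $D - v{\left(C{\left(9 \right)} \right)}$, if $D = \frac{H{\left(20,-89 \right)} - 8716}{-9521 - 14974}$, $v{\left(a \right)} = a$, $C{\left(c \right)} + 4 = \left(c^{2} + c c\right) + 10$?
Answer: $- \frac{1368864}{8165} \approx -167.65$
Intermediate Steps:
$C{\left(c \right)} = 6 + 2 c^{2}$ ($C{\left(c \right)} = -4 + \left(\left(c^{2} + c c\right) + 10\right) = -4 + \left(\left(c^{2} + c^{2}\right) + 10\right) = -4 + \left(2 c^{2} + 10\right) = -4 + \left(10 + 2 c^{2}\right) = 6 + 2 c^{2}$)
$D = \frac{2856}{8165}$ ($D = \frac{\left(59 - -89\right) - 8716}{-9521 - 14974} = \frac{\left(59 + 89\right) - 8716}{-24495} = \left(148 - 8716\right) \left(- \frac{1}{24495}\right) = \left(-8568\right) \left(- \frac{1}{24495}\right) = \frac{2856}{8165} \approx 0.34979$)
$D - v{\left(C{\left(9 \right)} \right)} = \frac{2856}{8165} - \left(6 + 2 \cdot 9^{2}\right) = \frac{2856}{8165} - \left(6 + 2 \cdot 81\right) = \frac{2856}{8165} - \left(6 + 162\right) = \frac{2856}{8165} - 168 = - \frac{1368864}{8165}$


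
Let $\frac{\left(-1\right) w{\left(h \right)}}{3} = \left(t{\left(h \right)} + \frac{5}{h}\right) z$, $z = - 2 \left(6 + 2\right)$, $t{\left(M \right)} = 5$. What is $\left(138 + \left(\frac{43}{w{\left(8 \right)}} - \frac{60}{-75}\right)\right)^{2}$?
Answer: $\frac{1407675361}{72900} \approx 19310.0$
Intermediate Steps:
$z = -16$ ($z = \left(-2\right) 8 = -16$)
$w{\left(h \right)} = 240 + \frac{240}{h}$ ($w{\left(h \right)} = - 3 \left(5 + \frac{5}{h}\right) \left(-16\right) = - 3 \left(-80 - \frac{80}{h}\right) = 240 + \frac{240}{h}$)
$\left(138 + \left(\frac{43}{w{\left(8 \right)}} - \frac{60}{-75}\right)\right)^{2} = \left(138 + \left(\frac{43}{240 + \frac{240}{8}} - \frac{60}{-75}\right)\right)^{2} = \left(138 + \left(\frac{43}{240 + 240 \cdot \frac{1}{8}} - - \frac{4}{5}\right)\right)^{2} = \left(138 + \left(\frac{43}{240 + 30} + \frac{4}{5}\right)\right)^{2} = \left(138 + \left(\frac{43}{270} + \frac{4}{5}\right)\right)^{2} = \left(138 + \frac{259}{270}\right)^{2} = \left(\frac{37519}{270}\right)^{2} = \frac{1407675361}{72900}$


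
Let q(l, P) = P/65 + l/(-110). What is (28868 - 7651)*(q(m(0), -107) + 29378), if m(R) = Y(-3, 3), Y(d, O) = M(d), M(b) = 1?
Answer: 891287406541/1430 ≈ 6.2328e+8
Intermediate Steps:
Y(d, O) = 1
m(R) = 1
q(l, P) = -l/110 + P/65 (q(l, P) = P*(1/65) + l*(-1/110) = P/65 - l/110 = -l/110 + P/65)
(28868 - 7651)*(q(m(0), -107) + 29378) = (28868 - 7651)*((-1/110*1 + (1/65)*(-107)) + 29378) = 21217*((-1/110 - 107/65) + 29378) = 21217*(-2367/1430 + 29378) = 21217*(42008173/1430) = 891287406541/1430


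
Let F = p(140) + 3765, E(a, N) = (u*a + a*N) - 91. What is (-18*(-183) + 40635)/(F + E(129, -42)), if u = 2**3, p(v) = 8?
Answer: -43929/704 ≈ -62.399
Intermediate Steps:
u = 8
E(a, N) = -91 + 8*a + N*a (E(a, N) = (8*a + a*N) - 91 = (8*a + N*a) - 91 = -91 + 8*a + N*a)
F = 3773 (F = 8 + 3765 = 3773)
(-18*(-183) + 40635)/(F + E(129, -42)) = (-18*(-183) + 40635)/(3773 + (-91 + 8*129 - 42*129)) = (3294 + 40635)/(3773 + (-91 + 1032 - 5418)) = 43929/(3773 - 4477) = 43929/(-704) = 43929*(-1/704) = -43929/704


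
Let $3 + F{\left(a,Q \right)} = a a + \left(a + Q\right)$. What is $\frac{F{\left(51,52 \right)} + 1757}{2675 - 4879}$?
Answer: $- \frac{2229}{1102} \approx -2.0227$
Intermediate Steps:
$F{\left(a,Q \right)} = -3 + Q + a + a^{2}$ ($F{\left(a,Q \right)} = -3 + \left(a a + \left(a + Q\right)\right) = -3 + \left(a^{2} + \left(Q + a\right)\right) = -3 + \left(Q + a + a^{2}\right) = -3 + Q + a + a^{2}$)
$\frac{F{\left(51,52 \right)} + 1757}{2675 - 4879} = \frac{\left(-3 + 52 + 51 + 51^{2}\right) + 1757}{2675 - 4879} = \frac{\left(-3 + 52 + 51 + 2601\right) + 1757}{-2204} = \left(2701 + 1757\right) \left(- \frac{1}{2204}\right) = 4458 \left(- \frac{1}{2204}\right) = - \frac{2229}{1102}$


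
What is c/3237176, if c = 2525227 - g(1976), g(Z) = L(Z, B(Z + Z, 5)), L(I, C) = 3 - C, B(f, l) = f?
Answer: 316147/404647 ≈ 0.78129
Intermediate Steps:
g(Z) = 3 - 2*Z (g(Z) = 3 - (Z + Z) = 3 - 2*Z)
c = 2529176 (c = 2525227 - (3 - 2*1976) = 2525227 - (3 - 3952) = 2525227 - 1*(-3949) = 2525227 + 3949 = 2529176)
c/3237176 = 2529176/3237176 = 2529176*(1/3237176) = 316147/404647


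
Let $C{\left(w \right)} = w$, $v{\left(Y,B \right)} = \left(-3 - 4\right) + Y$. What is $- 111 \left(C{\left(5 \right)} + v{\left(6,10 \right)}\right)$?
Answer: $-444$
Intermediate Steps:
$v{\left(Y,B \right)} = -7 + Y$
$- 111 \left(C{\left(5 \right)} + v{\left(6,10 \right)}\right) = - 111 \left(5 + \left(-7 + 6\right)\right) = - 111 \left(5 - 1\right) = \left(-111\right) 4 = -444$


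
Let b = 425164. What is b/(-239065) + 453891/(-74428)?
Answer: -140153558107/17793129820 ≈ -7.8768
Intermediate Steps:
b/(-239065) + 453891/(-74428) = 425164/(-239065) + 453891/(-74428) = 425164*(-1/239065) + 453891*(-1/74428) = -425164/239065 - 453891/74428 = -140153558107/17793129820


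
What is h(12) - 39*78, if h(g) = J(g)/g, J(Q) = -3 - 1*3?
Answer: -6085/2 ≈ -3042.5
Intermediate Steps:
J(Q) = -6 (J(Q) = -3 - 3 = -6)
h(g) = -6/g
h(12) - 39*78 = -6/12 - 39*78 = -6*1/12 - 3042 = -½ - 3042 = -6085/2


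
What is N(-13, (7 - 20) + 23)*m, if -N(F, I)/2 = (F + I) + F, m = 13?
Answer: 416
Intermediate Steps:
N(F, I) = -4*F - 2*I (N(F, I) = -2*((F + I) + F) = -2*(I + 2*F) = -4*F - 2*I)
N(-13, (7 - 20) + 23)*m = (-4*(-13) - 2*((7 - 20) + 23))*13 = (52 - 2*(-13 + 23))*13 = (52 - 2*10)*13 = (52 - 20)*13 = 32*13 = 416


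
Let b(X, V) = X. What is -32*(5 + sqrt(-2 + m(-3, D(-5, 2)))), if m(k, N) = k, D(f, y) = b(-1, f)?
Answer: -160 - 32*I*sqrt(5) ≈ -160.0 - 71.554*I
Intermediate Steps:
D(f, y) = -1
-32*(5 + sqrt(-2 + m(-3, D(-5, 2)))) = -32*(5 + sqrt(-2 - 3)) = -32*(5 + sqrt(-5)) = -32*(5 + I*sqrt(5)) = -160 - 32*I*sqrt(5)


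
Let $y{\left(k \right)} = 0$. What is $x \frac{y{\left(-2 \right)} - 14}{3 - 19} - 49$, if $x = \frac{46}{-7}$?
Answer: $- \frac{219}{4} \approx -54.75$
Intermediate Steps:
$x = - \frac{46}{7}$ ($x = 46 \left(- \frac{1}{7}\right) = - \frac{46}{7} \approx -6.5714$)
$x \frac{y{\left(-2 \right)} - 14}{3 - 19} - 49 = - \frac{46 \frac{0 - 14}{3 - 19}}{7} - 49 = - \frac{46 \left(- \frac{14}{-16}\right)}{7} - 49 = - \frac{46 \left(\left(-14\right) \left(- \frac{1}{16}\right)\right)}{7} - 49 = \left(- \frac{46}{7}\right) \frac{7}{8} - 49 = - \frac{23}{4} - 49 = - \frac{219}{4}$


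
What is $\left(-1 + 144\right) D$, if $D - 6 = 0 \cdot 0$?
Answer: $858$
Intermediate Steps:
$D = 6$ ($D = 6 + 0 \cdot 0 = 6 + 0 = 6$)
$\left(-1 + 144\right) D = \left(-1 + 144\right) 6 = 143 \cdot 6 = 858$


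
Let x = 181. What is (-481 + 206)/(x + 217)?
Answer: -275/398 ≈ -0.69096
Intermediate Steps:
(-481 + 206)/(x + 217) = (-481 + 206)/(181 + 217) = -275/398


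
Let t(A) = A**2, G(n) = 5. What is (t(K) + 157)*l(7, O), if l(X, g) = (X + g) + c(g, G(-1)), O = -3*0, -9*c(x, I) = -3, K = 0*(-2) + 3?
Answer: 3652/3 ≈ 1217.3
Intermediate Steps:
K = 3 (K = 0 + 3 = 3)
c(x, I) = 1/3 (c(x, I) = -1/9*(-3) = 1/3)
O = 0
l(X, g) = 1/3 + X + g (l(X, g) = (X + g) + 1/3 = 1/3 + X + g)
(t(K) + 157)*l(7, O) = (3**2 + 157)*(1/3 + 7 + 0) = (9 + 157)*(22/3) = 166*(22/3) = 3652/3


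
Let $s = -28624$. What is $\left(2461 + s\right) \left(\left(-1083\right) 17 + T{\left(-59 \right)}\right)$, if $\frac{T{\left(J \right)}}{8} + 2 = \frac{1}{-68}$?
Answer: $482108679$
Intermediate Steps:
$T{\left(J \right)} = - \frac{274}{17}$ ($T{\left(J \right)} = -16 + \frac{8}{-68} = -16 + 8 \left(- \frac{1}{68}\right) = -16 - \frac{2}{17} = - \frac{274}{17}$)
$\left(2461 + s\right) \left(\left(-1083\right) 17 + T{\left(-59 \right)}\right) = \left(2461 - 28624\right) \left(\left(-1083\right) 17 - \frac{274}{17}\right) = - 26163 \left(-18411 - \frac{274}{17}\right) = \left(-26163\right) \left(- \frac{313261}{17}\right) = 482108679$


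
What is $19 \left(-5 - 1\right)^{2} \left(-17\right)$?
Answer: $-11628$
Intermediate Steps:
$19 \left(-5 - 1\right)^{2} \left(-17\right) = 19 \left(-6\right)^{2} \left(-17\right) = 19 \cdot 36 \left(-17\right) = 684 \left(-17\right) = -11628$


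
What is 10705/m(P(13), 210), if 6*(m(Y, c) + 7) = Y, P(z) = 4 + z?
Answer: -12846/5 ≈ -2569.2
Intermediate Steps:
m(Y, c) = -7 + Y/6
10705/m(P(13), 210) = 10705/(-7 + (4 + 13)/6) = 10705/(-7 + (⅙)*17) = 10705/(-7 + 17/6) = 10705/(-25/6) = 10705*(-6/25) = -12846/5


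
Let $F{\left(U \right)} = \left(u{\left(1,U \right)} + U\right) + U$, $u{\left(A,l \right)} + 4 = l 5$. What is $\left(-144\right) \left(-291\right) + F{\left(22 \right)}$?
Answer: $42054$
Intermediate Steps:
$u{\left(A,l \right)} = -4 + 5 l$ ($u{\left(A,l \right)} = -4 + l 5 = -4 + 5 l$)
$F{\left(U \right)} = -4 + 7 U$ ($F{\left(U \right)} = \left(\left(-4 + 5 U\right) + U\right) + U = \left(-4 + 6 U\right) + U = -4 + 7 U$)
$\left(-144\right) \left(-291\right) + F{\left(22 \right)} = \left(-144\right) \left(-291\right) + \left(-4 + 7 \cdot 22\right) = 41904 + \left(-4 + 154\right) = 41904 + 150 = 42054$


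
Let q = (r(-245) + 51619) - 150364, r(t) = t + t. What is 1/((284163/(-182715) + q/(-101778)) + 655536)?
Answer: 6198789090/4063525808295977 ≈ 1.5255e-6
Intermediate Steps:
r(t) = 2*t
q = -99235 (q = (2*(-245) + 51619) - 150364 = (-490 + 51619) - 150364 = 51129 - 150364 = -99235)
1/((284163/(-182715) + q/(-101778)) + 655536) = 1/((284163/(-182715) - 99235/(-101778)) + 655536) = 1/((284163*(-1/182715) - 99235*(-1/101778)) + 655536) = 1/((-94721/60905 + 99235/101778) + 655536) = 1/(-3596606263/6198789090 + 655536) = 1/(4063525808295977/6198789090) = 6198789090/4063525808295977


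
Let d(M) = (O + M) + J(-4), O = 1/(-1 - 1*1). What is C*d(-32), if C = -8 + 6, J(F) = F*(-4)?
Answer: 33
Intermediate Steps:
J(F) = -4*F
O = -½ (O = 1/(-1 - 1) = 1/(-2) = -½ ≈ -0.50000)
C = -2
d(M) = 31/2 + M (d(M) = (-½ + M) - 4*(-4) = (-½ + M) + 16 = 31/2 + M)
C*d(-32) = -2*(31/2 - 32) = -2*(-33/2) = 33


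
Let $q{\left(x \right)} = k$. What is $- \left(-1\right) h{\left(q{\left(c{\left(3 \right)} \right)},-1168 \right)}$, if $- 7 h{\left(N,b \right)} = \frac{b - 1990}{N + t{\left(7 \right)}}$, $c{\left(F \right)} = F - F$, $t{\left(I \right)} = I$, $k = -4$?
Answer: $\frac{3158}{21} \approx 150.38$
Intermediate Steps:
$c{\left(F \right)} = 0$
$q{\left(x \right)} = -4$
$h{\left(N,b \right)} = - \frac{-1990 + b}{7 \left(7 + N\right)}$ ($h{\left(N,b \right)} = - \frac{\left(b - 1990\right) \frac{1}{N + 7}}{7} = - \frac{\left(-1990 + b\right) \frac{1}{7 + N}}{7} = - \frac{\frac{1}{7 + N} \left(-1990 + b\right)}{7} = - \frac{-1990 + b}{7 \left(7 + N\right)}$)
$- \left(-1\right) h{\left(q{\left(c{\left(3 \right)} \right)},-1168 \right)} = - \left(-1\right) \frac{1990 - -1168}{7 \left(7 - 4\right)} = - \left(-1\right) \frac{1990 + 1168}{7 \cdot 3} = - \left(-1\right) \frac{1}{7} \cdot \frac{1}{3} \cdot 3158 = - \frac{\left(-1\right) 3158}{21} = \left(-1\right) \left(- \frac{3158}{21}\right) = \frac{3158}{21}$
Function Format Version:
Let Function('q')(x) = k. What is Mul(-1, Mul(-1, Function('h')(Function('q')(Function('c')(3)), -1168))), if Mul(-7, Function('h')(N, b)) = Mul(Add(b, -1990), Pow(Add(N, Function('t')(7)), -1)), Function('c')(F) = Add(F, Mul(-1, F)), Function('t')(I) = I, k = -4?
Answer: Rational(3158, 21) ≈ 150.38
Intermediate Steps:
Function('c')(F) = 0
Function('q')(x) = -4
Function('h')(N, b) = Mul(Rational(-1, 7), Pow(Add(7, N), -1), Add(-1990, b)) (Function('h')(N, b) = Mul(Rational(-1, 7), Mul(Add(b, -1990), Pow(Add(N, 7), -1))) = Mul(Rational(-1, 7), Mul(Add(-1990, b), Pow(Add(7, N), -1))) = Mul(Rational(-1, 7), Mul(Pow(Add(7, N), -1), Add(-1990, b))) = Mul(Rational(-1, 7), Pow(Add(7, N), -1), Add(-1990, b)))
Mul(-1, Mul(-1, Function('h')(Function('q')(Function('c')(3)), -1168))) = Mul(-1, Mul(-1, Mul(Rational(1, 7), Pow(Add(7, -4), -1), Add(1990, Mul(-1, -1168))))) = Mul(-1, Mul(-1, Mul(Rational(1, 7), Pow(3, -1), Add(1990, 1168)))) = Mul(-1, Mul(-1, Mul(Rational(1, 7), Rational(1, 3), 3158))) = Mul(-1, Mul(-1, Rational(3158, 21))) = Mul(-1, Rational(-3158, 21)) = Rational(3158, 21)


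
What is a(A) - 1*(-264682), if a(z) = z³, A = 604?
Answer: 220613546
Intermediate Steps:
a(A) - 1*(-264682) = 604³ - 1*(-264682) = 220348864 + 264682 = 220613546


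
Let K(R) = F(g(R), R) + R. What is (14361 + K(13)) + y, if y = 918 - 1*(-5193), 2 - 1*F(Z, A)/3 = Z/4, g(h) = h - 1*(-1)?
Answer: 40961/2 ≈ 20481.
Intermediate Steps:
g(h) = 1 + h (g(h) = h + 1 = 1 + h)
F(Z, A) = 6 - 3*Z/4
K(R) = 21/4 + R/4 (K(R) = (6 - 3*(1 + R)/4) + R = (6 + (-3/4 - 3*R/4)) + R = (21/4 - 3*R/4) + R = 21/4 + R/4)
y = 6111 (y = 918 + 5193 = 6111)
(14361 + K(13)) + y = (14361 + (21/4 + (1/4)*13)) + 6111 = (14361 + (21/4 + 13/4)) + 6111 = (14361 + 17/2) + 6111 = 28739/2 + 6111 = 40961/2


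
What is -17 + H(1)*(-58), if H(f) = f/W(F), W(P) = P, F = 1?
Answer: -75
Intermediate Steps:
H(f) = f (H(f) = f/1 = f*1 = f)
-17 + H(1)*(-58) = -17 + 1*(-58) = -17 - 58 = -75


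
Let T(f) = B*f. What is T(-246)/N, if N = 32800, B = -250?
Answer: 15/8 ≈ 1.8750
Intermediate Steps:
T(f) = -250*f
T(-246)/N = -250*(-246)/32800 = 61500*(1/32800) = 15/8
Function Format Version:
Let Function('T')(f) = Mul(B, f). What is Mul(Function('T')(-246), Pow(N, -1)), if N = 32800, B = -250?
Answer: Rational(15, 8) ≈ 1.8750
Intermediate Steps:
Function('T')(f) = Mul(-250, f)
Mul(Function('T')(-246), Pow(N, -1)) = Mul(Mul(-250, -246), Pow(32800, -1)) = Mul(61500, Rational(1, 32800)) = Rational(15, 8)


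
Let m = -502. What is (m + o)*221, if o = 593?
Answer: 20111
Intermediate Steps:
(m + o)*221 = (-502 + 593)*221 = 91*221 = 20111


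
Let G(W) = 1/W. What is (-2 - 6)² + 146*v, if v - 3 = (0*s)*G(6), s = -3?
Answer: 502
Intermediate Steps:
v = 3 (v = 3 + (0*(-3))/6 = 3 + 0*(⅙) = 3 + 0 = 3)
(-2 - 6)² + 146*v = (-2 - 6)² + 146*3 = (-8)² + 438 = 64 + 438 = 502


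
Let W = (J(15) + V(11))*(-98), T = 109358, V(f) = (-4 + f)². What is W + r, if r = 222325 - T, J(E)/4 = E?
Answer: 102285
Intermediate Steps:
J(E) = 4*E
r = 112967 (r = 222325 - 1*109358 = 222325 - 109358 = 112967)
W = -10682 (W = (4*15 + (-4 + 11)²)*(-98) = (60 + 7²)*(-98) = (60 + 49)*(-98) = 109*(-98) = -10682)
W + r = -10682 + 112967 = 102285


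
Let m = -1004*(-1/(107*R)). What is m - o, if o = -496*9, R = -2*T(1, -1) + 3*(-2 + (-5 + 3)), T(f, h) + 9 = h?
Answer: 955547/214 ≈ 4465.2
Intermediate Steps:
T(f, h) = -9 + h
R = 8 (R = -2*(-9 - 1) + 3*(-2 + (-5 + 3)) = -2*(-10) + 3*(-2 - 2) = 20 + 3*(-4) = 20 - 12 = 8)
m = 251/214 (m = -1004/(8*(-107)) = -1004/(-856) = -1004*(-1/856) = 251/214 ≈ 1.1729)
o = -4464
m - o = 251/214 - 1*(-4464) = 251/214 + 4464 = 955547/214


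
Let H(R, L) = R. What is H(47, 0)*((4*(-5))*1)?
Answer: -940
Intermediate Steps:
H(47, 0)*((4*(-5))*1) = 47*((4*(-5))*1) = 47*(-20*1) = 47*(-20) = -940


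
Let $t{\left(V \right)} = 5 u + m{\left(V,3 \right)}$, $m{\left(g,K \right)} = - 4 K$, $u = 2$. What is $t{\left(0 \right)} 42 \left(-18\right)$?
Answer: $1512$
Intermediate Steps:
$t{\left(V \right)} = -2$ ($t{\left(V \right)} = 5 \cdot 2 - 12 = 10 - 12 = -2$)
$t{\left(0 \right)} 42 \left(-18\right) = \left(-2\right) 42 \left(-18\right) = \left(-84\right) \left(-18\right) = 1512$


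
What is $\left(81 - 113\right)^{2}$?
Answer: $1024$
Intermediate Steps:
$\left(81 - 113\right)^{2} = \left(-32\right)^{2} = 1024$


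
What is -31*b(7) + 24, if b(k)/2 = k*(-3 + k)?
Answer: -1712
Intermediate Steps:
b(k) = 2*k*(-3 + k) (b(k) = 2*(k*(-3 + k)) = 2*k*(-3 + k))
-31*b(7) + 24 = -62*7*(-3 + 7) + 24 = -62*7*4 + 24 = -31*56 + 24 = -1736 + 24 = -1712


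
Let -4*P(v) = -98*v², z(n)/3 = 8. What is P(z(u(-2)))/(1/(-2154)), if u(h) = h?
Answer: -30397248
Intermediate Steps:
z(n) = 24 (z(n) = 3*8 = 24)
P(v) = 49*v²/2 (P(v) = -(-49)*v²/2 = 49*v²/2)
P(z(u(-2)))/(1/(-2154)) = ((49/2)*24²)/(1/(-2154)) = ((49/2)*576)/(-1/2154) = 14112*(-2154) = -30397248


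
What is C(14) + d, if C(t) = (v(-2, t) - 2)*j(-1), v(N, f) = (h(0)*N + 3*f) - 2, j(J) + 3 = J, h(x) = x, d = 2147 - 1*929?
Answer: 1066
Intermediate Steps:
d = 1218 (d = 2147 - 929 = 1218)
j(J) = -3 + J
v(N, f) = -2 + 3*f (v(N, f) = (0*N + 3*f) - 2 = (0 + 3*f) - 2 = 3*f - 2 = -2 + 3*f)
C(t) = 16 - 12*t (C(t) = ((-2 + 3*t) - 2)*(-3 - 1) = (-4 + 3*t)*(-4) = 16 - 12*t)
C(14) + d = (16 - 12*14) + 1218 = (16 - 168) + 1218 = -152 + 1218 = 1066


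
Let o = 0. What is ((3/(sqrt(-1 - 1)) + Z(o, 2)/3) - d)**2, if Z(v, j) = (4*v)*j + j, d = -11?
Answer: 2369/18 - 35*I*sqrt(2) ≈ 131.61 - 49.497*I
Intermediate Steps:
Z(v, j) = j + 4*j*v (Z(v, j) = 4*j*v + j = j + 4*j*v)
((3/(sqrt(-1 - 1)) + Z(o, 2)/3) - d)**2 = ((3/(sqrt(-1 - 1)) + (2*(1 + 4*0))/3) - 1*(-11))**2 = ((3/(sqrt(-2)) + (2*(1 + 0))*(1/3)) + 11)**2 = ((3/((I*sqrt(2))) + (2*1)*(1/3)) + 11)**2 = ((3*(-I*sqrt(2)/2) + 2*(1/3)) + 11)**2 = ((-3*I*sqrt(2)/2 + 2/3) + 11)**2 = ((2/3 - 3*I*sqrt(2)/2) + 11)**2 = (35/3 - 3*I*sqrt(2)/2)**2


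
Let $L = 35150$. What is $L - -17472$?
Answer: $52622$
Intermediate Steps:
$L - -17472 = 35150 - -17472 = 35150 + 17472 = 52622$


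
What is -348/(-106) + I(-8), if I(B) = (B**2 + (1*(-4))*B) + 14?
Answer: 6004/53 ≈ 113.28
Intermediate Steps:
I(B) = 14 + B**2 - 4*B (I(B) = (B**2 - 4*B) + 14 = 14 + B**2 - 4*B)
-348/(-106) + I(-8) = -348/(-106) + (14 + (-8)**2 - 4*(-8)) = -348*(-1/106) + (14 + 64 + 32) = 174/53 + 110 = 6004/53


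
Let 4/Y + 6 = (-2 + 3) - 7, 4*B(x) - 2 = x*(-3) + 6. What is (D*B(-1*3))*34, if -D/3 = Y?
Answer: 289/2 ≈ 144.50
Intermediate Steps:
B(x) = 2 - 3*x/4 (B(x) = 1/2 + (x*(-3) + 6)/4 = 1/2 + (-3*x + 6)/4 = 1/2 + (6 - 3*x)/4 = 1/2 + (3/2 - 3*x/4) = 2 - 3*x/4)
Y = -1/3 (Y = 4/(-6 + ((-2 + 3) - 7)) = 4/(-6 + (1 - 7)) = 4/(-6 - 6) = 4/(-12) = 4*(-1/12) = -1/3 ≈ -0.33333)
D = 1 (D = -3*(-1/3) = 1)
(D*B(-1*3))*34 = (1*(2 - (-3)*3/4))*34 = (1*(2 - 3/4*(-3)))*34 = (1*(2 + 9/4))*34 = (1*(17/4))*34 = (17/4)*34 = 289/2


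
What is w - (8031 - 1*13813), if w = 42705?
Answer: 48487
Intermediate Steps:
w - (8031 - 1*13813) = 42705 - (8031 - 1*13813) = 42705 - (8031 - 13813) = 42705 - 1*(-5782) = 42705 + 5782 = 48487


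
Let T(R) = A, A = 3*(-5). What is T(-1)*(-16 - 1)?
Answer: 255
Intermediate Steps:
A = -15
T(R) = -15
T(-1)*(-16 - 1) = -15*(-16 - 1) = -15*(-17) = 255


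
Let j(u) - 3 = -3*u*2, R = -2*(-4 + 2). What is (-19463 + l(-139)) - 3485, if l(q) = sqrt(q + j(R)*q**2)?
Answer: -22948 + 2*I*sqrt(101470) ≈ -22948.0 + 637.09*I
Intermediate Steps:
R = 4 (R = -2*(-2) = 4)
j(u) = 3 - 6*u (j(u) = 3 - 3*u*2 = 3 - 6*u)
l(q) = sqrt(q - 21*q**2) (l(q) = sqrt(q + (3 - 6*4)*q**2) = sqrt(q + (3 - 24)*q**2) = sqrt(q - 21*q**2))
(-19463 + l(-139)) - 3485 = (-19463 + sqrt(-139*(1 - 21*(-139)))) - 3485 = (-19463 + sqrt(-139*(1 + 2919))) - 3485 = (-19463 + sqrt(-139*2920)) - 3485 = (-19463 + sqrt(-405880)) - 3485 = (-19463 + 2*I*sqrt(101470)) - 3485 = -22948 + 2*I*sqrt(101470)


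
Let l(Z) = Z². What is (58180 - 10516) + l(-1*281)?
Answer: 126625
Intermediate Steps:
(58180 - 10516) + l(-1*281) = (58180 - 10516) + (-1*281)² = 47664 + (-281)² = 47664 + 78961 = 126625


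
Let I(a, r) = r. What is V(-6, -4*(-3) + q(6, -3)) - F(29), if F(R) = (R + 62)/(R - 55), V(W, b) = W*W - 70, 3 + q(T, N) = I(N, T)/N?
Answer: -61/2 ≈ -30.500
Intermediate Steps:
q(T, N) = -3 + T/N
V(W, b) = -70 + W**2 (V(W, b) = W**2 - 70 = -70 + W**2)
F(R) = (62 + R)/(-55 + R)
V(-6, -4*(-3) + q(6, -3)) - F(29) = (-70 + (-6)**2) - (62 + 29)/(-55 + 29) = (-70 + 36) - 91/(-26) = -34 - (-1)*91/26 = -34 - 1*(-7/2) = -34 + 7/2 = -61/2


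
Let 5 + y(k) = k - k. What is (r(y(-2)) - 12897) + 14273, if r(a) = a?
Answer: 1371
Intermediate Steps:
y(k) = -5 (y(k) = -5 + (k - k) = -5 + 0 = -5)
(r(y(-2)) - 12897) + 14273 = (-5 - 12897) + 14273 = -12902 + 14273 = 1371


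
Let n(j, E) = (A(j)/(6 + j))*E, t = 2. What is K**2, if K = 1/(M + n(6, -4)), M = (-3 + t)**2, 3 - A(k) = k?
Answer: 1/4 ≈ 0.25000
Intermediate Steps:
A(k) = 3 - k
n(j, E) = E*(3 - j)/(6 + j) (n(j, E) = ((3 - j)/(6 + j))*E = E*(3 - j)/(6 + j))
M = 1 (M = (-3 + 2)**2 = (-1)**2 = 1)
K = 1/2 (K = 1/(1 - 4*(3 - 1*6)/(6 + 6)) = 1/(1 - 4*(3 - 6)/12) = 1/(1 - 4*1/12*(-3)) = 1/(1 + 1) = 1/2 ≈ 0.50000)
K**2 = (1/2)**2 = 1/4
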